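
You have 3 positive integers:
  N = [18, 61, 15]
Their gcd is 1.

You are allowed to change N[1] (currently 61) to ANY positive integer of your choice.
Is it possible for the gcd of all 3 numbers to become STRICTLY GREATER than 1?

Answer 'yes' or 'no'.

Current gcd = 1
gcd of all OTHER numbers (without N[1]=61): gcd([18, 15]) = 3
The new gcd after any change is gcd(3, new_value).
This can be at most 3.
Since 3 > old gcd 1, the gcd CAN increase (e.g., set N[1] = 3).

Answer: yes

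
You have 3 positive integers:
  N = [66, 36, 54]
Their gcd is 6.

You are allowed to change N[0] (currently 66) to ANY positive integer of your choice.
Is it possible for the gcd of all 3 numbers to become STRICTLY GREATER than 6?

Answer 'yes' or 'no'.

Answer: yes

Derivation:
Current gcd = 6
gcd of all OTHER numbers (without N[0]=66): gcd([36, 54]) = 18
The new gcd after any change is gcd(18, new_value).
This can be at most 18.
Since 18 > old gcd 6, the gcd CAN increase (e.g., set N[0] = 18).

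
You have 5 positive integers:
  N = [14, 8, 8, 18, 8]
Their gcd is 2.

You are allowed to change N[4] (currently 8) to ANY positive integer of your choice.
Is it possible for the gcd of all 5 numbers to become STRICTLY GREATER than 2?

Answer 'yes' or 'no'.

Current gcd = 2
gcd of all OTHER numbers (without N[4]=8): gcd([14, 8, 8, 18]) = 2
The new gcd after any change is gcd(2, new_value).
This can be at most 2.
Since 2 = old gcd 2, the gcd can only stay the same or decrease.

Answer: no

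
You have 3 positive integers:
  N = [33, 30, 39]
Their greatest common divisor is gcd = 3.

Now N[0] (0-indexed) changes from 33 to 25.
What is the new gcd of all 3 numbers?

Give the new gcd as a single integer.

Answer: 1

Derivation:
Numbers: [33, 30, 39], gcd = 3
Change: index 0, 33 -> 25
gcd of the OTHER numbers (without index 0): gcd([30, 39]) = 3
New gcd = gcd(g_others, new_val) = gcd(3, 25) = 1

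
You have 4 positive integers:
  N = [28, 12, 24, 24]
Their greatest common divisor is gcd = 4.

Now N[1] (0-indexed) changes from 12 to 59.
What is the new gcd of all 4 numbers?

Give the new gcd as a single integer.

Answer: 1

Derivation:
Numbers: [28, 12, 24, 24], gcd = 4
Change: index 1, 12 -> 59
gcd of the OTHER numbers (without index 1): gcd([28, 24, 24]) = 4
New gcd = gcd(g_others, new_val) = gcd(4, 59) = 1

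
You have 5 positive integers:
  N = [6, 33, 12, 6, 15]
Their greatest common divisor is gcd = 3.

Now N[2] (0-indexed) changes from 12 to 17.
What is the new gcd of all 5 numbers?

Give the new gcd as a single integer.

Numbers: [6, 33, 12, 6, 15], gcd = 3
Change: index 2, 12 -> 17
gcd of the OTHER numbers (without index 2): gcd([6, 33, 6, 15]) = 3
New gcd = gcd(g_others, new_val) = gcd(3, 17) = 1

Answer: 1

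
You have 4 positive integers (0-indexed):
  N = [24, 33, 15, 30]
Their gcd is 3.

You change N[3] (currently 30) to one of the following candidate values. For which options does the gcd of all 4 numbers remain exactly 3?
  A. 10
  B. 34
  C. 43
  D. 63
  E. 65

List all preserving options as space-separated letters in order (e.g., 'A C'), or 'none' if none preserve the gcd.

Old gcd = 3; gcd of others (without N[3]) = 3
New gcd for candidate v: gcd(3, v). Preserves old gcd iff gcd(3, v) = 3.
  Option A: v=10, gcd(3,10)=1 -> changes
  Option B: v=34, gcd(3,34)=1 -> changes
  Option C: v=43, gcd(3,43)=1 -> changes
  Option D: v=63, gcd(3,63)=3 -> preserves
  Option E: v=65, gcd(3,65)=1 -> changes

Answer: D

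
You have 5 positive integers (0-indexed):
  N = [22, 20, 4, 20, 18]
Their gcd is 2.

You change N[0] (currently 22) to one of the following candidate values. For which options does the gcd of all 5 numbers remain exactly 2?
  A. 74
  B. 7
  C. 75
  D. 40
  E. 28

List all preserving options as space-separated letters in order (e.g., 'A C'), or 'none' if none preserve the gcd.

Answer: A D E

Derivation:
Old gcd = 2; gcd of others (without N[0]) = 2
New gcd for candidate v: gcd(2, v). Preserves old gcd iff gcd(2, v) = 2.
  Option A: v=74, gcd(2,74)=2 -> preserves
  Option B: v=7, gcd(2,7)=1 -> changes
  Option C: v=75, gcd(2,75)=1 -> changes
  Option D: v=40, gcd(2,40)=2 -> preserves
  Option E: v=28, gcd(2,28)=2 -> preserves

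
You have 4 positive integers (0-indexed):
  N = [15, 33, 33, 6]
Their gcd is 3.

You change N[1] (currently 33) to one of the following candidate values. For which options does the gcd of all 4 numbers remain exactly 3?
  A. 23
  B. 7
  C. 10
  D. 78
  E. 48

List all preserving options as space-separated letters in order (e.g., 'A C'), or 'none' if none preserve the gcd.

Answer: D E

Derivation:
Old gcd = 3; gcd of others (without N[1]) = 3
New gcd for candidate v: gcd(3, v). Preserves old gcd iff gcd(3, v) = 3.
  Option A: v=23, gcd(3,23)=1 -> changes
  Option B: v=7, gcd(3,7)=1 -> changes
  Option C: v=10, gcd(3,10)=1 -> changes
  Option D: v=78, gcd(3,78)=3 -> preserves
  Option E: v=48, gcd(3,48)=3 -> preserves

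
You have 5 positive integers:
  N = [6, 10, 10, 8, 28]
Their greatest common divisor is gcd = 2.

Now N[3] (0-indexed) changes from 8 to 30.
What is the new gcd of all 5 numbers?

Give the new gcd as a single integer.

Answer: 2

Derivation:
Numbers: [6, 10, 10, 8, 28], gcd = 2
Change: index 3, 8 -> 30
gcd of the OTHER numbers (without index 3): gcd([6, 10, 10, 28]) = 2
New gcd = gcd(g_others, new_val) = gcd(2, 30) = 2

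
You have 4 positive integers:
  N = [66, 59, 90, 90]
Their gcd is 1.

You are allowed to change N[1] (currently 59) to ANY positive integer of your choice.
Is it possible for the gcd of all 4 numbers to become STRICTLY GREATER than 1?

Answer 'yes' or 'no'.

Answer: yes

Derivation:
Current gcd = 1
gcd of all OTHER numbers (without N[1]=59): gcd([66, 90, 90]) = 6
The new gcd after any change is gcd(6, new_value).
This can be at most 6.
Since 6 > old gcd 1, the gcd CAN increase (e.g., set N[1] = 6).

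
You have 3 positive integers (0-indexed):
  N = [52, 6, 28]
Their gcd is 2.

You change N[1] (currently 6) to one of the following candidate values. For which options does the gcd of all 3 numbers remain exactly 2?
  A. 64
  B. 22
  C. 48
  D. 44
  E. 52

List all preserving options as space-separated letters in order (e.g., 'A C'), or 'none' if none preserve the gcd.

Old gcd = 2; gcd of others (without N[1]) = 4
New gcd for candidate v: gcd(4, v). Preserves old gcd iff gcd(4, v) = 2.
  Option A: v=64, gcd(4,64)=4 -> changes
  Option B: v=22, gcd(4,22)=2 -> preserves
  Option C: v=48, gcd(4,48)=4 -> changes
  Option D: v=44, gcd(4,44)=4 -> changes
  Option E: v=52, gcd(4,52)=4 -> changes

Answer: B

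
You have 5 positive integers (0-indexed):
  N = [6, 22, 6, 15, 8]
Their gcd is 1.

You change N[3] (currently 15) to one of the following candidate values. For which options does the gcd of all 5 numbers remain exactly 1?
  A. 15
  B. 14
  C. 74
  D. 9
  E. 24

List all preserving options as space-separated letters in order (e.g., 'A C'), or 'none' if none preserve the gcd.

Old gcd = 1; gcd of others (without N[3]) = 2
New gcd for candidate v: gcd(2, v). Preserves old gcd iff gcd(2, v) = 1.
  Option A: v=15, gcd(2,15)=1 -> preserves
  Option B: v=14, gcd(2,14)=2 -> changes
  Option C: v=74, gcd(2,74)=2 -> changes
  Option D: v=9, gcd(2,9)=1 -> preserves
  Option E: v=24, gcd(2,24)=2 -> changes

Answer: A D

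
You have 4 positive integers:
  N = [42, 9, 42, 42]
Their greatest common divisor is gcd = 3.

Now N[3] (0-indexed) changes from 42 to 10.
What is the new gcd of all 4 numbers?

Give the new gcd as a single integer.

Numbers: [42, 9, 42, 42], gcd = 3
Change: index 3, 42 -> 10
gcd of the OTHER numbers (without index 3): gcd([42, 9, 42]) = 3
New gcd = gcd(g_others, new_val) = gcd(3, 10) = 1

Answer: 1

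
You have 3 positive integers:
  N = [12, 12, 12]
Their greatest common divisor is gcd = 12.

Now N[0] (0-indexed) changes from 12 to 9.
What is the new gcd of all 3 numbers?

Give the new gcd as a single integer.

Numbers: [12, 12, 12], gcd = 12
Change: index 0, 12 -> 9
gcd of the OTHER numbers (without index 0): gcd([12, 12]) = 12
New gcd = gcd(g_others, new_val) = gcd(12, 9) = 3

Answer: 3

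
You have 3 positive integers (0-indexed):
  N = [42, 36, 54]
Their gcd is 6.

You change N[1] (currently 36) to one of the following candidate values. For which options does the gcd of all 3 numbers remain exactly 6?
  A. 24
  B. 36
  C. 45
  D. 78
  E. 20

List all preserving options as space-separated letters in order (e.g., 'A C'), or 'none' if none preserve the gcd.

Old gcd = 6; gcd of others (without N[1]) = 6
New gcd for candidate v: gcd(6, v). Preserves old gcd iff gcd(6, v) = 6.
  Option A: v=24, gcd(6,24)=6 -> preserves
  Option B: v=36, gcd(6,36)=6 -> preserves
  Option C: v=45, gcd(6,45)=3 -> changes
  Option D: v=78, gcd(6,78)=6 -> preserves
  Option E: v=20, gcd(6,20)=2 -> changes

Answer: A B D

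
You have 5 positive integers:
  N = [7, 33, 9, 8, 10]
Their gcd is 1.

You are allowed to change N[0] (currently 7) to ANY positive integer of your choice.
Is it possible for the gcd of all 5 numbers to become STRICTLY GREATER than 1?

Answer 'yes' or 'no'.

Answer: no

Derivation:
Current gcd = 1
gcd of all OTHER numbers (without N[0]=7): gcd([33, 9, 8, 10]) = 1
The new gcd after any change is gcd(1, new_value).
This can be at most 1.
Since 1 = old gcd 1, the gcd can only stay the same or decrease.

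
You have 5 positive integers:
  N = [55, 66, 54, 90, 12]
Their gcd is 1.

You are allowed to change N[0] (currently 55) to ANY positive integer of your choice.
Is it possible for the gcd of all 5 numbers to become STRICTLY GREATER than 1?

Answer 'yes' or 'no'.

Current gcd = 1
gcd of all OTHER numbers (without N[0]=55): gcd([66, 54, 90, 12]) = 6
The new gcd after any change is gcd(6, new_value).
This can be at most 6.
Since 6 > old gcd 1, the gcd CAN increase (e.g., set N[0] = 6).

Answer: yes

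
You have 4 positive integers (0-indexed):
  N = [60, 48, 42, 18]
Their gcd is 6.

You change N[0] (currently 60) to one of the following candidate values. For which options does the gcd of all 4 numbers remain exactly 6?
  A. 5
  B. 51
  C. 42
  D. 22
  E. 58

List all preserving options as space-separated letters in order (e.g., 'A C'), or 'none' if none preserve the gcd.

Old gcd = 6; gcd of others (without N[0]) = 6
New gcd for candidate v: gcd(6, v). Preserves old gcd iff gcd(6, v) = 6.
  Option A: v=5, gcd(6,5)=1 -> changes
  Option B: v=51, gcd(6,51)=3 -> changes
  Option C: v=42, gcd(6,42)=6 -> preserves
  Option D: v=22, gcd(6,22)=2 -> changes
  Option E: v=58, gcd(6,58)=2 -> changes

Answer: C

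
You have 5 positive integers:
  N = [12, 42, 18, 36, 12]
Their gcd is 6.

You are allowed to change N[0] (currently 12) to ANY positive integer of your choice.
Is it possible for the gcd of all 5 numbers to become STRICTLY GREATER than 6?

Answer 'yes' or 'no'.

Current gcd = 6
gcd of all OTHER numbers (without N[0]=12): gcd([42, 18, 36, 12]) = 6
The new gcd after any change is gcd(6, new_value).
This can be at most 6.
Since 6 = old gcd 6, the gcd can only stay the same or decrease.

Answer: no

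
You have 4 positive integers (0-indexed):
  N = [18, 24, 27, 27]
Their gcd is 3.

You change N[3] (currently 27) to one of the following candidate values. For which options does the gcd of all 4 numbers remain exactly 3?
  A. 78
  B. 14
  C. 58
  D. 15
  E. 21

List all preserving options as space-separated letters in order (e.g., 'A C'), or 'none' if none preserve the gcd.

Old gcd = 3; gcd of others (without N[3]) = 3
New gcd for candidate v: gcd(3, v). Preserves old gcd iff gcd(3, v) = 3.
  Option A: v=78, gcd(3,78)=3 -> preserves
  Option B: v=14, gcd(3,14)=1 -> changes
  Option C: v=58, gcd(3,58)=1 -> changes
  Option D: v=15, gcd(3,15)=3 -> preserves
  Option E: v=21, gcd(3,21)=3 -> preserves

Answer: A D E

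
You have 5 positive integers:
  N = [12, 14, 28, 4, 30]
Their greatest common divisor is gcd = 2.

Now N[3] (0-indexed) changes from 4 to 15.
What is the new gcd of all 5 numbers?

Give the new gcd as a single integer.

Numbers: [12, 14, 28, 4, 30], gcd = 2
Change: index 3, 4 -> 15
gcd of the OTHER numbers (without index 3): gcd([12, 14, 28, 30]) = 2
New gcd = gcd(g_others, new_val) = gcd(2, 15) = 1

Answer: 1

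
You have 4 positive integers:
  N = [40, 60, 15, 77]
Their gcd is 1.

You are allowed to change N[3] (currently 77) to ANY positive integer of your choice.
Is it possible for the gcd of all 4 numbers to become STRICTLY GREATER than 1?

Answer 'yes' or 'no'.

Answer: yes

Derivation:
Current gcd = 1
gcd of all OTHER numbers (without N[3]=77): gcd([40, 60, 15]) = 5
The new gcd after any change is gcd(5, new_value).
This can be at most 5.
Since 5 > old gcd 1, the gcd CAN increase (e.g., set N[3] = 5).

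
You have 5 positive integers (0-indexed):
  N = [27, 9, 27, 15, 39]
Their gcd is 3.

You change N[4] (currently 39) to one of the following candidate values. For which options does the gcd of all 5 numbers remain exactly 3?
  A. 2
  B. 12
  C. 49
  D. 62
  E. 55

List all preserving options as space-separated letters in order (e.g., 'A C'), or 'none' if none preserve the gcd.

Old gcd = 3; gcd of others (without N[4]) = 3
New gcd for candidate v: gcd(3, v). Preserves old gcd iff gcd(3, v) = 3.
  Option A: v=2, gcd(3,2)=1 -> changes
  Option B: v=12, gcd(3,12)=3 -> preserves
  Option C: v=49, gcd(3,49)=1 -> changes
  Option D: v=62, gcd(3,62)=1 -> changes
  Option E: v=55, gcd(3,55)=1 -> changes

Answer: B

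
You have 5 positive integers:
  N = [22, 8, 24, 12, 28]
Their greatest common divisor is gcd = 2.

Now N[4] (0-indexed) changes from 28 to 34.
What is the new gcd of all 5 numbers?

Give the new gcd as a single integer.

Answer: 2

Derivation:
Numbers: [22, 8, 24, 12, 28], gcd = 2
Change: index 4, 28 -> 34
gcd of the OTHER numbers (without index 4): gcd([22, 8, 24, 12]) = 2
New gcd = gcd(g_others, new_val) = gcd(2, 34) = 2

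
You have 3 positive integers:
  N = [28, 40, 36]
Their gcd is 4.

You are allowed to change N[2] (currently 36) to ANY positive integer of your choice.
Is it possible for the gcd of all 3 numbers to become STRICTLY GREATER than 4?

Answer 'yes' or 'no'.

Answer: no

Derivation:
Current gcd = 4
gcd of all OTHER numbers (without N[2]=36): gcd([28, 40]) = 4
The new gcd after any change is gcd(4, new_value).
This can be at most 4.
Since 4 = old gcd 4, the gcd can only stay the same or decrease.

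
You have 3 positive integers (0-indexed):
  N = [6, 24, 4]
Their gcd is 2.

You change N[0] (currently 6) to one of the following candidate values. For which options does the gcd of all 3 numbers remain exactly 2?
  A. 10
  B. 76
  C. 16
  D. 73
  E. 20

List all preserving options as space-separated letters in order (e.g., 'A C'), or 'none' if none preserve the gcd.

Old gcd = 2; gcd of others (without N[0]) = 4
New gcd for candidate v: gcd(4, v). Preserves old gcd iff gcd(4, v) = 2.
  Option A: v=10, gcd(4,10)=2 -> preserves
  Option B: v=76, gcd(4,76)=4 -> changes
  Option C: v=16, gcd(4,16)=4 -> changes
  Option D: v=73, gcd(4,73)=1 -> changes
  Option E: v=20, gcd(4,20)=4 -> changes

Answer: A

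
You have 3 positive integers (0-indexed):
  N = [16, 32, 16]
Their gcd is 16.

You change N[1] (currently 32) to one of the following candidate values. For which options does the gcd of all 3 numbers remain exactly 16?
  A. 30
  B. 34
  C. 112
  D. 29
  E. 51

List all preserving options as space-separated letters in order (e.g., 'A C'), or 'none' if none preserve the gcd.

Answer: C

Derivation:
Old gcd = 16; gcd of others (without N[1]) = 16
New gcd for candidate v: gcd(16, v). Preserves old gcd iff gcd(16, v) = 16.
  Option A: v=30, gcd(16,30)=2 -> changes
  Option B: v=34, gcd(16,34)=2 -> changes
  Option C: v=112, gcd(16,112)=16 -> preserves
  Option D: v=29, gcd(16,29)=1 -> changes
  Option E: v=51, gcd(16,51)=1 -> changes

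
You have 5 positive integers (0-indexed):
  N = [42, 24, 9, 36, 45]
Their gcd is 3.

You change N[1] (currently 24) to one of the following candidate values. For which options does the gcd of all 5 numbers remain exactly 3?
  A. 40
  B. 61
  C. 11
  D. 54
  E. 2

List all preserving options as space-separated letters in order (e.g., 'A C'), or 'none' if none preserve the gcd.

Old gcd = 3; gcd of others (without N[1]) = 3
New gcd for candidate v: gcd(3, v). Preserves old gcd iff gcd(3, v) = 3.
  Option A: v=40, gcd(3,40)=1 -> changes
  Option B: v=61, gcd(3,61)=1 -> changes
  Option C: v=11, gcd(3,11)=1 -> changes
  Option D: v=54, gcd(3,54)=3 -> preserves
  Option E: v=2, gcd(3,2)=1 -> changes

Answer: D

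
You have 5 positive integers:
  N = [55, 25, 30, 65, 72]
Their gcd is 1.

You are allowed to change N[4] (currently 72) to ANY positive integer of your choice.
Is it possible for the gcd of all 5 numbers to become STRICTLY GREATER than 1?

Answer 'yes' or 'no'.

Current gcd = 1
gcd of all OTHER numbers (without N[4]=72): gcd([55, 25, 30, 65]) = 5
The new gcd after any change is gcd(5, new_value).
This can be at most 5.
Since 5 > old gcd 1, the gcd CAN increase (e.g., set N[4] = 5).

Answer: yes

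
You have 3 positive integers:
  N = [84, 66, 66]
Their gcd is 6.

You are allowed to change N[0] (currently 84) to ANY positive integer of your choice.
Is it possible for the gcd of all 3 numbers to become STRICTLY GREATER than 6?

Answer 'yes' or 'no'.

Answer: yes

Derivation:
Current gcd = 6
gcd of all OTHER numbers (without N[0]=84): gcd([66, 66]) = 66
The new gcd after any change is gcd(66, new_value).
This can be at most 66.
Since 66 > old gcd 6, the gcd CAN increase (e.g., set N[0] = 66).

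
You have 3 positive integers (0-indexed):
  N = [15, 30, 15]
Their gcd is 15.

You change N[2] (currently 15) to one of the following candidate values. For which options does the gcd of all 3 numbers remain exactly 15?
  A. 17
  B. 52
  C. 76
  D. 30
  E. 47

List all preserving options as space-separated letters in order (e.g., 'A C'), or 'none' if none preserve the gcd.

Old gcd = 15; gcd of others (without N[2]) = 15
New gcd for candidate v: gcd(15, v). Preserves old gcd iff gcd(15, v) = 15.
  Option A: v=17, gcd(15,17)=1 -> changes
  Option B: v=52, gcd(15,52)=1 -> changes
  Option C: v=76, gcd(15,76)=1 -> changes
  Option D: v=30, gcd(15,30)=15 -> preserves
  Option E: v=47, gcd(15,47)=1 -> changes

Answer: D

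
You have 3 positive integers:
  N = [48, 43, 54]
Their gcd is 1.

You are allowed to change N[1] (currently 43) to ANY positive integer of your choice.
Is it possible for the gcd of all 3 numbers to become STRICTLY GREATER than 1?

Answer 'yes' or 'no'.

Answer: yes

Derivation:
Current gcd = 1
gcd of all OTHER numbers (without N[1]=43): gcd([48, 54]) = 6
The new gcd after any change is gcd(6, new_value).
This can be at most 6.
Since 6 > old gcd 1, the gcd CAN increase (e.g., set N[1] = 6).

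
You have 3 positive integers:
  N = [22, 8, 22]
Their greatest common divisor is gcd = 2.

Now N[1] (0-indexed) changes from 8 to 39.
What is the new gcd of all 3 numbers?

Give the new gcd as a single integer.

Answer: 1

Derivation:
Numbers: [22, 8, 22], gcd = 2
Change: index 1, 8 -> 39
gcd of the OTHER numbers (without index 1): gcd([22, 22]) = 22
New gcd = gcd(g_others, new_val) = gcd(22, 39) = 1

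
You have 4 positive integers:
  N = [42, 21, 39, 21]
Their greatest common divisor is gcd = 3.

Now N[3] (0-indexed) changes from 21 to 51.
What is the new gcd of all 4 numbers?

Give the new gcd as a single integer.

Answer: 3

Derivation:
Numbers: [42, 21, 39, 21], gcd = 3
Change: index 3, 21 -> 51
gcd of the OTHER numbers (without index 3): gcd([42, 21, 39]) = 3
New gcd = gcd(g_others, new_val) = gcd(3, 51) = 3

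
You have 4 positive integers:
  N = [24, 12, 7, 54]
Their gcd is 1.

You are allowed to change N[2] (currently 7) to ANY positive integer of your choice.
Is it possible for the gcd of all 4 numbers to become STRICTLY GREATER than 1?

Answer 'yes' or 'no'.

Current gcd = 1
gcd of all OTHER numbers (without N[2]=7): gcd([24, 12, 54]) = 6
The new gcd after any change is gcd(6, new_value).
This can be at most 6.
Since 6 > old gcd 1, the gcd CAN increase (e.g., set N[2] = 6).

Answer: yes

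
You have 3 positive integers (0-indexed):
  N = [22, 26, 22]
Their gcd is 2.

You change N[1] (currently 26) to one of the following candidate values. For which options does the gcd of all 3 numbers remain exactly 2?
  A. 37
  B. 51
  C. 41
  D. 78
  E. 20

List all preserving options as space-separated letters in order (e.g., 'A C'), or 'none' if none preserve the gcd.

Answer: D E

Derivation:
Old gcd = 2; gcd of others (without N[1]) = 22
New gcd for candidate v: gcd(22, v). Preserves old gcd iff gcd(22, v) = 2.
  Option A: v=37, gcd(22,37)=1 -> changes
  Option B: v=51, gcd(22,51)=1 -> changes
  Option C: v=41, gcd(22,41)=1 -> changes
  Option D: v=78, gcd(22,78)=2 -> preserves
  Option E: v=20, gcd(22,20)=2 -> preserves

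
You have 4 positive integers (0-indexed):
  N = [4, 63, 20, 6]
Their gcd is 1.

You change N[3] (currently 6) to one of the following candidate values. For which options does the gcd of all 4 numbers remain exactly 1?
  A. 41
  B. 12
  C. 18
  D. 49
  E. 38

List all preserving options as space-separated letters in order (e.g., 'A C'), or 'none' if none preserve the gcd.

Old gcd = 1; gcd of others (without N[3]) = 1
New gcd for candidate v: gcd(1, v). Preserves old gcd iff gcd(1, v) = 1.
  Option A: v=41, gcd(1,41)=1 -> preserves
  Option B: v=12, gcd(1,12)=1 -> preserves
  Option C: v=18, gcd(1,18)=1 -> preserves
  Option D: v=49, gcd(1,49)=1 -> preserves
  Option E: v=38, gcd(1,38)=1 -> preserves

Answer: A B C D E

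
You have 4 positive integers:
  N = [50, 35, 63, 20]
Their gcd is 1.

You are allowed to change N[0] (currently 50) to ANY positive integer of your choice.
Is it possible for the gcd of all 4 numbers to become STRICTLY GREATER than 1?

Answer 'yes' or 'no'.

Current gcd = 1
gcd of all OTHER numbers (without N[0]=50): gcd([35, 63, 20]) = 1
The new gcd after any change is gcd(1, new_value).
This can be at most 1.
Since 1 = old gcd 1, the gcd can only stay the same or decrease.

Answer: no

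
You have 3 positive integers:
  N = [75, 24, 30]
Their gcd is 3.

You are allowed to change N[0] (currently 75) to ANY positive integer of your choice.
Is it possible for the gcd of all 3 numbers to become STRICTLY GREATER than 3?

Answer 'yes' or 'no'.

Current gcd = 3
gcd of all OTHER numbers (without N[0]=75): gcd([24, 30]) = 6
The new gcd after any change is gcd(6, new_value).
This can be at most 6.
Since 6 > old gcd 3, the gcd CAN increase (e.g., set N[0] = 6).

Answer: yes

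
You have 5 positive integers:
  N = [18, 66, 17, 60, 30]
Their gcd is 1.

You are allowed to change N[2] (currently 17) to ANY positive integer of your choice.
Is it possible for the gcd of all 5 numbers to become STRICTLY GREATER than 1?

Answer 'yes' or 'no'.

Answer: yes

Derivation:
Current gcd = 1
gcd of all OTHER numbers (without N[2]=17): gcd([18, 66, 60, 30]) = 6
The new gcd after any change is gcd(6, new_value).
This can be at most 6.
Since 6 > old gcd 1, the gcd CAN increase (e.g., set N[2] = 6).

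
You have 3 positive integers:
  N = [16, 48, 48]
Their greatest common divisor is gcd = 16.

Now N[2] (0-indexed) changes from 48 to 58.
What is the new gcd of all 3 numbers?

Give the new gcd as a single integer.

Answer: 2

Derivation:
Numbers: [16, 48, 48], gcd = 16
Change: index 2, 48 -> 58
gcd of the OTHER numbers (without index 2): gcd([16, 48]) = 16
New gcd = gcd(g_others, new_val) = gcd(16, 58) = 2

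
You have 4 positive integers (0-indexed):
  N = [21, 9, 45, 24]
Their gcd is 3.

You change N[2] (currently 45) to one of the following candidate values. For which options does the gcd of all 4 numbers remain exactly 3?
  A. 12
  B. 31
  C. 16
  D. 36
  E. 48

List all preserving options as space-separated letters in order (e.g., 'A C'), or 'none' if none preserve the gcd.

Answer: A D E

Derivation:
Old gcd = 3; gcd of others (without N[2]) = 3
New gcd for candidate v: gcd(3, v). Preserves old gcd iff gcd(3, v) = 3.
  Option A: v=12, gcd(3,12)=3 -> preserves
  Option B: v=31, gcd(3,31)=1 -> changes
  Option C: v=16, gcd(3,16)=1 -> changes
  Option D: v=36, gcd(3,36)=3 -> preserves
  Option E: v=48, gcd(3,48)=3 -> preserves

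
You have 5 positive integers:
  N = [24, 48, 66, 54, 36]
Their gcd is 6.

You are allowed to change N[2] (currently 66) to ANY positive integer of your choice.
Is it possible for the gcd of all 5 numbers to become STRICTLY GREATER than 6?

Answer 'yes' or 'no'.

Answer: no

Derivation:
Current gcd = 6
gcd of all OTHER numbers (without N[2]=66): gcd([24, 48, 54, 36]) = 6
The new gcd after any change is gcd(6, new_value).
This can be at most 6.
Since 6 = old gcd 6, the gcd can only stay the same or decrease.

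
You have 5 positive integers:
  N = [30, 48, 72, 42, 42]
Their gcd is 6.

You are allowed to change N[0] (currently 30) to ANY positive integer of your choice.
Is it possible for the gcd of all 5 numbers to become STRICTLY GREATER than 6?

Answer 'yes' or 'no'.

Current gcd = 6
gcd of all OTHER numbers (without N[0]=30): gcd([48, 72, 42, 42]) = 6
The new gcd after any change is gcd(6, new_value).
This can be at most 6.
Since 6 = old gcd 6, the gcd can only stay the same or decrease.

Answer: no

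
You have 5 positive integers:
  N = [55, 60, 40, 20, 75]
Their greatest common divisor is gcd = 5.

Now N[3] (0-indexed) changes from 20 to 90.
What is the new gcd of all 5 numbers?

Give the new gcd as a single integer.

Answer: 5

Derivation:
Numbers: [55, 60, 40, 20, 75], gcd = 5
Change: index 3, 20 -> 90
gcd of the OTHER numbers (without index 3): gcd([55, 60, 40, 75]) = 5
New gcd = gcd(g_others, new_val) = gcd(5, 90) = 5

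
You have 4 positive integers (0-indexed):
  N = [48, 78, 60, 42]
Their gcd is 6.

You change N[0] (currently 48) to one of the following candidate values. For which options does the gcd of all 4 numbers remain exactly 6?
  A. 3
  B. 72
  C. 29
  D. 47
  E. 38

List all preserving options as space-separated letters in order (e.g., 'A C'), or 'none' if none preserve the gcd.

Answer: B

Derivation:
Old gcd = 6; gcd of others (without N[0]) = 6
New gcd for candidate v: gcd(6, v). Preserves old gcd iff gcd(6, v) = 6.
  Option A: v=3, gcd(6,3)=3 -> changes
  Option B: v=72, gcd(6,72)=6 -> preserves
  Option C: v=29, gcd(6,29)=1 -> changes
  Option D: v=47, gcd(6,47)=1 -> changes
  Option E: v=38, gcd(6,38)=2 -> changes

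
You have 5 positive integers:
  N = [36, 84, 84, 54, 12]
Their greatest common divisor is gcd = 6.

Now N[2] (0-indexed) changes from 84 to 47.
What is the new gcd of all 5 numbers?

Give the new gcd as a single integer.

Answer: 1

Derivation:
Numbers: [36, 84, 84, 54, 12], gcd = 6
Change: index 2, 84 -> 47
gcd of the OTHER numbers (without index 2): gcd([36, 84, 54, 12]) = 6
New gcd = gcd(g_others, new_val) = gcd(6, 47) = 1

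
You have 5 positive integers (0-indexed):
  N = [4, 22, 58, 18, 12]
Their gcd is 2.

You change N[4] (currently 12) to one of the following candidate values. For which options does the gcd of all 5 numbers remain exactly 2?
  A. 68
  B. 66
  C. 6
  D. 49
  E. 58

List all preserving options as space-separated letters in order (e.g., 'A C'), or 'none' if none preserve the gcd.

Answer: A B C E

Derivation:
Old gcd = 2; gcd of others (without N[4]) = 2
New gcd for candidate v: gcd(2, v). Preserves old gcd iff gcd(2, v) = 2.
  Option A: v=68, gcd(2,68)=2 -> preserves
  Option B: v=66, gcd(2,66)=2 -> preserves
  Option C: v=6, gcd(2,6)=2 -> preserves
  Option D: v=49, gcd(2,49)=1 -> changes
  Option E: v=58, gcd(2,58)=2 -> preserves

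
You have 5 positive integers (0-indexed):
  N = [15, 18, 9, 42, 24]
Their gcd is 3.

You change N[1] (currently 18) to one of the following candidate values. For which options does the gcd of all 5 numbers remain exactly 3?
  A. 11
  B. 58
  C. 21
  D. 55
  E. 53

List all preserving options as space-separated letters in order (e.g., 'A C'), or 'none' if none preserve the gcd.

Answer: C

Derivation:
Old gcd = 3; gcd of others (without N[1]) = 3
New gcd for candidate v: gcd(3, v). Preserves old gcd iff gcd(3, v) = 3.
  Option A: v=11, gcd(3,11)=1 -> changes
  Option B: v=58, gcd(3,58)=1 -> changes
  Option C: v=21, gcd(3,21)=3 -> preserves
  Option D: v=55, gcd(3,55)=1 -> changes
  Option E: v=53, gcd(3,53)=1 -> changes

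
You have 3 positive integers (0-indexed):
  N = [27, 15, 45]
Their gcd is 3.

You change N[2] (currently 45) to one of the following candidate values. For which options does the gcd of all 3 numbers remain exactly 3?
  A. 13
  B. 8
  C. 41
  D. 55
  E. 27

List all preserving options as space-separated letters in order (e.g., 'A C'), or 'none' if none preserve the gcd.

Answer: E

Derivation:
Old gcd = 3; gcd of others (without N[2]) = 3
New gcd for candidate v: gcd(3, v). Preserves old gcd iff gcd(3, v) = 3.
  Option A: v=13, gcd(3,13)=1 -> changes
  Option B: v=8, gcd(3,8)=1 -> changes
  Option C: v=41, gcd(3,41)=1 -> changes
  Option D: v=55, gcd(3,55)=1 -> changes
  Option E: v=27, gcd(3,27)=3 -> preserves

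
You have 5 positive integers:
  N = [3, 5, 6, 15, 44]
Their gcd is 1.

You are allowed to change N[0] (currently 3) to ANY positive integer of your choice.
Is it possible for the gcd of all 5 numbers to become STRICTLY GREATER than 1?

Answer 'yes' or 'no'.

Current gcd = 1
gcd of all OTHER numbers (without N[0]=3): gcd([5, 6, 15, 44]) = 1
The new gcd after any change is gcd(1, new_value).
This can be at most 1.
Since 1 = old gcd 1, the gcd can only stay the same or decrease.

Answer: no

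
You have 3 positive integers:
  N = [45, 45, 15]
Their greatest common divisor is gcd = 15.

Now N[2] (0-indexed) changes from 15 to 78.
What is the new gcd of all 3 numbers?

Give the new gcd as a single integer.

Answer: 3

Derivation:
Numbers: [45, 45, 15], gcd = 15
Change: index 2, 15 -> 78
gcd of the OTHER numbers (without index 2): gcd([45, 45]) = 45
New gcd = gcd(g_others, new_val) = gcd(45, 78) = 3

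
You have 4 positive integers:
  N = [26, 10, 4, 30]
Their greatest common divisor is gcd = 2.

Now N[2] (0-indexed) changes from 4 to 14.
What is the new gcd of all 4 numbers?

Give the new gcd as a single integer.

Answer: 2

Derivation:
Numbers: [26, 10, 4, 30], gcd = 2
Change: index 2, 4 -> 14
gcd of the OTHER numbers (without index 2): gcd([26, 10, 30]) = 2
New gcd = gcd(g_others, new_val) = gcd(2, 14) = 2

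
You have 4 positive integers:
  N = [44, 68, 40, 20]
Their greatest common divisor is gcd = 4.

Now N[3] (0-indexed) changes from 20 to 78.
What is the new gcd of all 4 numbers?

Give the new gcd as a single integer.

Numbers: [44, 68, 40, 20], gcd = 4
Change: index 3, 20 -> 78
gcd of the OTHER numbers (without index 3): gcd([44, 68, 40]) = 4
New gcd = gcd(g_others, new_val) = gcd(4, 78) = 2

Answer: 2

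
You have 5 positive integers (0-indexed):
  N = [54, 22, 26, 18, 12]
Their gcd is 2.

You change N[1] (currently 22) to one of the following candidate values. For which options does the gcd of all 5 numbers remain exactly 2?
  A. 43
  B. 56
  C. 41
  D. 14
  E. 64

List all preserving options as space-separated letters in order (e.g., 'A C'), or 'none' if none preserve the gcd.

Old gcd = 2; gcd of others (without N[1]) = 2
New gcd for candidate v: gcd(2, v). Preserves old gcd iff gcd(2, v) = 2.
  Option A: v=43, gcd(2,43)=1 -> changes
  Option B: v=56, gcd(2,56)=2 -> preserves
  Option C: v=41, gcd(2,41)=1 -> changes
  Option D: v=14, gcd(2,14)=2 -> preserves
  Option E: v=64, gcd(2,64)=2 -> preserves

Answer: B D E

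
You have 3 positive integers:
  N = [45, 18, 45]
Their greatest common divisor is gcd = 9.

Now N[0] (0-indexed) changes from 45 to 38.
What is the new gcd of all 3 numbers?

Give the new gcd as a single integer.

Answer: 1

Derivation:
Numbers: [45, 18, 45], gcd = 9
Change: index 0, 45 -> 38
gcd of the OTHER numbers (without index 0): gcd([18, 45]) = 9
New gcd = gcd(g_others, new_val) = gcd(9, 38) = 1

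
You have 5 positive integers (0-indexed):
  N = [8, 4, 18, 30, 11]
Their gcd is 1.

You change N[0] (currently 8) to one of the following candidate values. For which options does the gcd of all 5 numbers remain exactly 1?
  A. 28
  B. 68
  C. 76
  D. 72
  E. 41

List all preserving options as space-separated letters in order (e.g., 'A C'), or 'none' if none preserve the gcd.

Old gcd = 1; gcd of others (without N[0]) = 1
New gcd for candidate v: gcd(1, v). Preserves old gcd iff gcd(1, v) = 1.
  Option A: v=28, gcd(1,28)=1 -> preserves
  Option B: v=68, gcd(1,68)=1 -> preserves
  Option C: v=76, gcd(1,76)=1 -> preserves
  Option D: v=72, gcd(1,72)=1 -> preserves
  Option E: v=41, gcd(1,41)=1 -> preserves

Answer: A B C D E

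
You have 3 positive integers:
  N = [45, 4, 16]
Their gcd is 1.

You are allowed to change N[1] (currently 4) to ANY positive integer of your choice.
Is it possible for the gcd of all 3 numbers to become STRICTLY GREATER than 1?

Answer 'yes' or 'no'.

Answer: no

Derivation:
Current gcd = 1
gcd of all OTHER numbers (without N[1]=4): gcd([45, 16]) = 1
The new gcd after any change is gcd(1, new_value).
This can be at most 1.
Since 1 = old gcd 1, the gcd can only stay the same or decrease.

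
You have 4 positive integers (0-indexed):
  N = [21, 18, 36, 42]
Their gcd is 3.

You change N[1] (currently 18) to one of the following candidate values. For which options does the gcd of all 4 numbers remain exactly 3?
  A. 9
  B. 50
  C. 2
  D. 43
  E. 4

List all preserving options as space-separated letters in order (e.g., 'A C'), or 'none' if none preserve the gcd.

Old gcd = 3; gcd of others (without N[1]) = 3
New gcd for candidate v: gcd(3, v). Preserves old gcd iff gcd(3, v) = 3.
  Option A: v=9, gcd(3,9)=3 -> preserves
  Option B: v=50, gcd(3,50)=1 -> changes
  Option C: v=2, gcd(3,2)=1 -> changes
  Option D: v=43, gcd(3,43)=1 -> changes
  Option E: v=4, gcd(3,4)=1 -> changes

Answer: A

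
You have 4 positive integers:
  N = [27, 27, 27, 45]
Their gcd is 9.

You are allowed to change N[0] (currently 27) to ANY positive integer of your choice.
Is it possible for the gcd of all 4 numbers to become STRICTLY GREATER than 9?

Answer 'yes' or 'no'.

Answer: no

Derivation:
Current gcd = 9
gcd of all OTHER numbers (without N[0]=27): gcd([27, 27, 45]) = 9
The new gcd after any change is gcd(9, new_value).
This can be at most 9.
Since 9 = old gcd 9, the gcd can only stay the same or decrease.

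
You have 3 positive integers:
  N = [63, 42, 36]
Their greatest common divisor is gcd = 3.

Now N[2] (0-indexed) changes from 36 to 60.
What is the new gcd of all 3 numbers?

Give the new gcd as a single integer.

Numbers: [63, 42, 36], gcd = 3
Change: index 2, 36 -> 60
gcd of the OTHER numbers (without index 2): gcd([63, 42]) = 21
New gcd = gcd(g_others, new_val) = gcd(21, 60) = 3

Answer: 3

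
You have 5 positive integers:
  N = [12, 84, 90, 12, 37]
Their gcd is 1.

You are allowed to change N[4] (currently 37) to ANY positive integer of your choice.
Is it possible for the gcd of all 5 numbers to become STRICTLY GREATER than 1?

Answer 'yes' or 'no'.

Current gcd = 1
gcd of all OTHER numbers (without N[4]=37): gcd([12, 84, 90, 12]) = 6
The new gcd after any change is gcd(6, new_value).
This can be at most 6.
Since 6 > old gcd 1, the gcd CAN increase (e.g., set N[4] = 6).

Answer: yes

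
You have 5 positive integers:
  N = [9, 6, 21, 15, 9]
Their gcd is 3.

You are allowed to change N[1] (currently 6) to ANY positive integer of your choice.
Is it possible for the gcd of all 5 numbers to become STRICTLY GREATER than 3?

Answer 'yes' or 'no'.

Answer: no

Derivation:
Current gcd = 3
gcd of all OTHER numbers (without N[1]=6): gcd([9, 21, 15, 9]) = 3
The new gcd after any change is gcd(3, new_value).
This can be at most 3.
Since 3 = old gcd 3, the gcd can only stay the same or decrease.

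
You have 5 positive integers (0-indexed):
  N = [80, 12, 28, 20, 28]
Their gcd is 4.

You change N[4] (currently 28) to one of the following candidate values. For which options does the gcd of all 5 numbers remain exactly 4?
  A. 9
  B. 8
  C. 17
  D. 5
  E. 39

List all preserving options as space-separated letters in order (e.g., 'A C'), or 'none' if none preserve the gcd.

Answer: B

Derivation:
Old gcd = 4; gcd of others (without N[4]) = 4
New gcd for candidate v: gcd(4, v). Preserves old gcd iff gcd(4, v) = 4.
  Option A: v=9, gcd(4,9)=1 -> changes
  Option B: v=8, gcd(4,8)=4 -> preserves
  Option C: v=17, gcd(4,17)=1 -> changes
  Option D: v=5, gcd(4,5)=1 -> changes
  Option E: v=39, gcd(4,39)=1 -> changes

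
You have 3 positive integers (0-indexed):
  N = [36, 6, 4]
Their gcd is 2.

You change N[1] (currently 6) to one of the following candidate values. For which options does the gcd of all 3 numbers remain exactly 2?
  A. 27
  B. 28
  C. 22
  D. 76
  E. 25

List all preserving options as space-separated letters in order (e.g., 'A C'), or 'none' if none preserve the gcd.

Old gcd = 2; gcd of others (without N[1]) = 4
New gcd for candidate v: gcd(4, v). Preserves old gcd iff gcd(4, v) = 2.
  Option A: v=27, gcd(4,27)=1 -> changes
  Option B: v=28, gcd(4,28)=4 -> changes
  Option C: v=22, gcd(4,22)=2 -> preserves
  Option D: v=76, gcd(4,76)=4 -> changes
  Option E: v=25, gcd(4,25)=1 -> changes

Answer: C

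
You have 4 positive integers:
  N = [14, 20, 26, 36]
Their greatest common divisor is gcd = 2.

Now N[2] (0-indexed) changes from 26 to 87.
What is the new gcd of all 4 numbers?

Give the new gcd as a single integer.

Answer: 1

Derivation:
Numbers: [14, 20, 26, 36], gcd = 2
Change: index 2, 26 -> 87
gcd of the OTHER numbers (without index 2): gcd([14, 20, 36]) = 2
New gcd = gcd(g_others, new_val) = gcd(2, 87) = 1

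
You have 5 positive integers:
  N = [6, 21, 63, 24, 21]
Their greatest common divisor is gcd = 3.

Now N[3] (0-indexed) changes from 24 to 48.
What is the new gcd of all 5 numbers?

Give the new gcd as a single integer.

Numbers: [6, 21, 63, 24, 21], gcd = 3
Change: index 3, 24 -> 48
gcd of the OTHER numbers (without index 3): gcd([6, 21, 63, 21]) = 3
New gcd = gcd(g_others, new_val) = gcd(3, 48) = 3

Answer: 3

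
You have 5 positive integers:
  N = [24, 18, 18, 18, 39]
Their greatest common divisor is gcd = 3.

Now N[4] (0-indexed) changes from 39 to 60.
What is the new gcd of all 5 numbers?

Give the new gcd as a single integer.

Numbers: [24, 18, 18, 18, 39], gcd = 3
Change: index 4, 39 -> 60
gcd of the OTHER numbers (without index 4): gcd([24, 18, 18, 18]) = 6
New gcd = gcd(g_others, new_val) = gcd(6, 60) = 6

Answer: 6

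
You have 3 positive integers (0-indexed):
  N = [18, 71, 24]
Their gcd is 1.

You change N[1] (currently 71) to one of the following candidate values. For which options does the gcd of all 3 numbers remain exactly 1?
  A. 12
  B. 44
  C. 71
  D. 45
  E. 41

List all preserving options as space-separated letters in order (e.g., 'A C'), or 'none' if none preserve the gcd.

Answer: C E

Derivation:
Old gcd = 1; gcd of others (without N[1]) = 6
New gcd for candidate v: gcd(6, v). Preserves old gcd iff gcd(6, v) = 1.
  Option A: v=12, gcd(6,12)=6 -> changes
  Option B: v=44, gcd(6,44)=2 -> changes
  Option C: v=71, gcd(6,71)=1 -> preserves
  Option D: v=45, gcd(6,45)=3 -> changes
  Option E: v=41, gcd(6,41)=1 -> preserves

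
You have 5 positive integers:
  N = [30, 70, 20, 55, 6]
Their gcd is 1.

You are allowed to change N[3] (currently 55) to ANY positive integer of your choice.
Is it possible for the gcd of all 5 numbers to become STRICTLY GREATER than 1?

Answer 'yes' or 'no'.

Answer: yes

Derivation:
Current gcd = 1
gcd of all OTHER numbers (without N[3]=55): gcd([30, 70, 20, 6]) = 2
The new gcd after any change is gcd(2, new_value).
This can be at most 2.
Since 2 > old gcd 1, the gcd CAN increase (e.g., set N[3] = 2).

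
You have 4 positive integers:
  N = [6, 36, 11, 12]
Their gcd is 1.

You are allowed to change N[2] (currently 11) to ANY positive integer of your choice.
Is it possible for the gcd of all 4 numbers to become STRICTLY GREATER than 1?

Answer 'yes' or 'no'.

Current gcd = 1
gcd of all OTHER numbers (without N[2]=11): gcd([6, 36, 12]) = 6
The new gcd after any change is gcd(6, new_value).
This can be at most 6.
Since 6 > old gcd 1, the gcd CAN increase (e.g., set N[2] = 6).

Answer: yes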